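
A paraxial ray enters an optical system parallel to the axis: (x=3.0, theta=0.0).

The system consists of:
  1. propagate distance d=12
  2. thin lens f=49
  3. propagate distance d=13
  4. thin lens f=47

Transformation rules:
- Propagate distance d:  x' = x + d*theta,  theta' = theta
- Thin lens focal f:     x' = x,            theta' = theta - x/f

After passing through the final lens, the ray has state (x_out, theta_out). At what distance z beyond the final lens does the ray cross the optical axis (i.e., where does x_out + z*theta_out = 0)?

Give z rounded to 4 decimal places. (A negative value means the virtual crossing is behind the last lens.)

Initial: x=3.0000 theta=0.0000
After 1 (propagate distance d=12): x=3.0000 theta=0.0000
After 2 (thin lens f=49): x=3.0000 theta=-3/49 (≈-0.0612)
After 3 (propagate distance d=13): x=108/49 (≈2.2041) theta=-3/49 (≈-0.0612)
After 4 (thin lens f=47): x=108/49 (≈2.2041) theta=-249/2303 (≈-0.1081)
z_focus = -x_out/theta_out = -(108/49)/(-249/2303) = 1692/83 ≈ 20.3855
Rounded to 4 decimal places: z = 20.3855

Answer: 20.3855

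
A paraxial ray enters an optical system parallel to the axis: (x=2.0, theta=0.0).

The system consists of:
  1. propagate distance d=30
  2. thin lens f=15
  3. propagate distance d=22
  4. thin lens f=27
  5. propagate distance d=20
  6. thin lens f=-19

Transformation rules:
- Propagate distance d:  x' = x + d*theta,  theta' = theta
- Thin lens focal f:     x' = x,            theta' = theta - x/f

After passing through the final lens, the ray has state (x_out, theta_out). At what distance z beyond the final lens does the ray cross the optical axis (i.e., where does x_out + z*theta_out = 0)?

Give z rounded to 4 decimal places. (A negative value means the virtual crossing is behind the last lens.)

Answer: -11.5490

Derivation:
Initial: x=2.0000 theta=0.0000
After 1 (propagate distance d=30): x=2.0000 theta=0.0000
After 2 (thin lens f=15): x=2.0000 theta=-2/15 (≈-0.1333)
After 3 (propagate distance d=22): x=-14/15 (≈-0.9333) theta=-2/15 (≈-0.1333)
After 4 (thin lens f=27): x=-14/15 (≈-0.9333) theta=-8/81 (≈-0.0988)
After 5 (propagate distance d=20): x=-1178/405 (≈-2.9086) theta=-8/81 (≈-0.0988)
After 6 (thin lens f=-19): x=-1178/405 (≈-2.9086) theta=-34/135 (≈-0.2519)
z_focus = -x_out/theta_out = -(-1178/405)/(-34/135) = -589/51 ≈ -11.5490
Rounded to 4 decimal places: z = -11.5490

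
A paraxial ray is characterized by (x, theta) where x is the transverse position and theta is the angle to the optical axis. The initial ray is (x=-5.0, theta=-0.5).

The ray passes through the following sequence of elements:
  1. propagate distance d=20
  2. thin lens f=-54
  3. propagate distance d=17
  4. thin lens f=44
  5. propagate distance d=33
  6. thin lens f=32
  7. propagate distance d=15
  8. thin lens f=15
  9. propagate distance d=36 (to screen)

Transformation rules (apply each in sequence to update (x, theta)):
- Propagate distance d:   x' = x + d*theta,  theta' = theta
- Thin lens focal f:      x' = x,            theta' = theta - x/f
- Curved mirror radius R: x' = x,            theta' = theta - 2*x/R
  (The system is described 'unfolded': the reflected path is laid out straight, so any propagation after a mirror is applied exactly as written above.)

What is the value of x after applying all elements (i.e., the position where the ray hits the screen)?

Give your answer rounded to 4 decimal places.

Answer: 59.1042

Derivation:
Initial: x=-5.0000 theta=-0.5000
After 1 (propagate distance d=20): x=-15.0000 theta=-0.5000
After 2 (thin lens f=-54): x=-15.0000 theta=-7/9 (≈-0.7778)
After 3 (propagate distance d=17): x=-254/9 (≈-28.2222) theta=-7/9 (≈-0.7778)
After 4 (thin lens f=44): x=-254/9 (≈-28.2222) theta=-3/22 (≈-0.1364)
After 5 (propagate distance d=33): x=-589/18 (≈-32.7222) theta=-3/22 (≈-0.1364)
After 6 (thin lens f=32): x=-589/18 (≈-32.7222) theta=5615/6336 (≈0.8862)
After 7 (propagate distance d=15): x=-123103/6336 (≈-19.4291) theta=5615/6336 (≈0.8862)
After 8 (thin lens f=15): x=-123103/6336 (≈-19.4291) theta=589/270 (≈2.1815)
After 9 (propagate distance d=36 (to screen)): x=1872421/31680 (≈59.1042) theta=589/270 (≈2.1815)
Rounded to 4 decimal places: x = 59.1042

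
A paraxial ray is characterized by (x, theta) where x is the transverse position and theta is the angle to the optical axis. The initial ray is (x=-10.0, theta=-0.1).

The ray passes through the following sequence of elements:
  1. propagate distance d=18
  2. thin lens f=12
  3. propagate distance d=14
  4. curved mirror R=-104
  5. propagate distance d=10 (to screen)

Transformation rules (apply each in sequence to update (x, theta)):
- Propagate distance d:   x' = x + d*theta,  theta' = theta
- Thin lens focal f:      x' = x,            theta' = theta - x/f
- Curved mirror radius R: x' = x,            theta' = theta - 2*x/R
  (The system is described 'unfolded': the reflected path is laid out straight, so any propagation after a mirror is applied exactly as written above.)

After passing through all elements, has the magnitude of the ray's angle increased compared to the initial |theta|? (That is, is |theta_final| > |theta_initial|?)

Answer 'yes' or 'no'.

Initial: x=-10.0000 theta=-0.1000
After 1 (propagate distance d=18): x=-11.8000 theta=-0.1000
After 2 (thin lens f=12): x=-11.8000 theta=53/60 (≈0.8833)
After 3 (propagate distance d=14): x=17/30 (≈0.5667) theta=53/60 (≈0.8833)
After 4 (curved mirror R=-104): x=17/30 (≈0.5667) theta=93/104 (≈0.8942)
After 5 (propagate distance d=10 (to screen)): x=7417/780 (≈9.5090) theta=93/104 (≈0.8942)
|theta_initial|=0.1000 |theta_final|=93/104 (≈0.8942) -> increased

Answer: yes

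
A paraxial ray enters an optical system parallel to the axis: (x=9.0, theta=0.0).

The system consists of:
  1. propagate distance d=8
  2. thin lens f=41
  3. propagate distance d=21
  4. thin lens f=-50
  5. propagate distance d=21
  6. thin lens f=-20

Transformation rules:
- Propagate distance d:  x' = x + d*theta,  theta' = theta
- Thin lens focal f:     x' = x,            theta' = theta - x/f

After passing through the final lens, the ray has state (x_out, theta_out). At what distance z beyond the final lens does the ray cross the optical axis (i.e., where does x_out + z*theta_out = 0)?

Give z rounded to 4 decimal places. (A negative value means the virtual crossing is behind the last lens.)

Initial: x=9.0000 theta=0.0000
After 1 (propagate distance d=8): x=9.0000 theta=0.0000
After 2 (thin lens f=41): x=9.0000 theta=-9/41 (≈-0.2195)
After 3 (propagate distance d=21): x=180/41 (≈4.3902) theta=-9/41 (≈-0.2195)
After 4 (thin lens f=-50): x=180/41 (≈4.3902) theta=-27/205 (≈-0.1317)
After 5 (propagate distance d=21): x=333/205 (≈1.6244) theta=-27/205 (≈-0.1317)
After 6 (thin lens f=-20): x=333/205 (≈1.6244) theta=-207/4100 (≈-0.0505)
z_focus = -x_out/theta_out = -(333/205)/(-207/4100) = 740/23 ≈ 32.1739
Rounded to 4 decimal places: z = 32.1739

Answer: 32.1739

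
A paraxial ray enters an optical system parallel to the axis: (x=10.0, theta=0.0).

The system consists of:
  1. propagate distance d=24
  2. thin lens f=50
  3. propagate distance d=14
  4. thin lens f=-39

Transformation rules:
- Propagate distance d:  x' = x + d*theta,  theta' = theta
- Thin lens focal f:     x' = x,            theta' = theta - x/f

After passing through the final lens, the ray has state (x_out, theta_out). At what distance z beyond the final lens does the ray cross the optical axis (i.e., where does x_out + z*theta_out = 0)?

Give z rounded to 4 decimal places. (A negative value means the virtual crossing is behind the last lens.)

Initial: x=10.0000 theta=0.0000
After 1 (propagate distance d=24): x=10.0000 theta=0.0000
After 2 (thin lens f=50): x=10.0000 theta=-0.2000
After 3 (propagate distance d=14): x=7.2000 theta=-0.2000
After 4 (thin lens f=-39): x=7.2000 theta=-1/65 (≈-0.0154)
z_focus = -x_out/theta_out = -(7.2000)/(-1/65) = 468.0000
Rounded to 4 decimal places: z = 468.0000

Answer: 468.0000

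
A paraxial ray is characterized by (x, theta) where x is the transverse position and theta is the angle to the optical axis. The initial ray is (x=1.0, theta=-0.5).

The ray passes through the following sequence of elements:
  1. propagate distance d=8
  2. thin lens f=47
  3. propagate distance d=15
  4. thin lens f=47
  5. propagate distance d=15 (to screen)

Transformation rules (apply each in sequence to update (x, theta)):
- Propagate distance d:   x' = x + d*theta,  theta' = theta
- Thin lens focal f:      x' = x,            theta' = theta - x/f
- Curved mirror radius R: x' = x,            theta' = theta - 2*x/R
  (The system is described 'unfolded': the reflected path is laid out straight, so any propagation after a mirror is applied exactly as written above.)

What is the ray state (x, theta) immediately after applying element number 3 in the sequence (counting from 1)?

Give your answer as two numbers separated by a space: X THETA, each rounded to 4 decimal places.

Initial: x=1.0000 theta=-0.5000
After 1 (propagate distance d=8): x=-3.0000 theta=-0.5000
After 2 (thin lens f=47): x=-3.0000 theta=-41/94 (≈-0.4362)
After 3 (propagate distance d=15): x=-897/94 (≈-9.5426) theta=-41/94 (≈-0.4362)
Rounded to 4 decimal places: x = -9.5426, theta = -0.4362

Answer: -9.5426 -0.4362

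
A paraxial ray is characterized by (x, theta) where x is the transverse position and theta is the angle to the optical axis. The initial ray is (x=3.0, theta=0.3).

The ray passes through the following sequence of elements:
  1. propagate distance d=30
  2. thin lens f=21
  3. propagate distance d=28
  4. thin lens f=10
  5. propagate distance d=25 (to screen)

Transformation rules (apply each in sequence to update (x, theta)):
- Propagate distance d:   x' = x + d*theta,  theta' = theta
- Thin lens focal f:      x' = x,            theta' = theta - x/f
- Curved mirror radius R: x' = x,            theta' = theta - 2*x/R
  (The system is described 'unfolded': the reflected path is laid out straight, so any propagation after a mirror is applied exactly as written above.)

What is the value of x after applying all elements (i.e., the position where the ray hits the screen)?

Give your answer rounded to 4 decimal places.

Answer: -13.3857

Derivation:
Initial: x=3.0000 theta=0.3000
After 1 (propagate distance d=30): x=12.0000 theta=0.3000
After 2 (thin lens f=21): x=12.0000 theta=-19/70 (≈-0.2714)
After 3 (propagate distance d=28): x=4.4000 theta=-19/70 (≈-0.2714)
After 4 (thin lens f=10): x=4.4000 theta=-249/350 (≈-0.7114)
After 5 (propagate distance d=25 (to screen)): x=-937/70 (≈-13.3857) theta=-249/350 (≈-0.7114)
Rounded to 4 decimal places: x = -13.3857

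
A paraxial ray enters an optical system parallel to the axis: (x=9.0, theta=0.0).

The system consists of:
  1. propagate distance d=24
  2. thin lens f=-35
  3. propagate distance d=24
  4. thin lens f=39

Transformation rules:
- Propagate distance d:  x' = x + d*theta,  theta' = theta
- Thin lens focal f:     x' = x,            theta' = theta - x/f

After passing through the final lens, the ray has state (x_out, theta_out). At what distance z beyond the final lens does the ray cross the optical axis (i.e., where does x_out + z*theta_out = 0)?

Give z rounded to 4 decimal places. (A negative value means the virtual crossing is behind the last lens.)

Answer: 115.0500

Derivation:
Initial: x=9.0000 theta=0.0000
After 1 (propagate distance d=24): x=9.0000 theta=0.0000
After 2 (thin lens f=-35): x=9.0000 theta=9/35 (≈0.2571)
After 3 (propagate distance d=24): x=531/35 (≈15.1714) theta=9/35 (≈0.2571)
After 4 (thin lens f=39): x=531/35 (≈15.1714) theta=-12/91 (≈-0.1319)
z_focus = -x_out/theta_out = -(531/35)/(-12/91) = 115.0500
Rounded to 4 decimal places: z = 115.0500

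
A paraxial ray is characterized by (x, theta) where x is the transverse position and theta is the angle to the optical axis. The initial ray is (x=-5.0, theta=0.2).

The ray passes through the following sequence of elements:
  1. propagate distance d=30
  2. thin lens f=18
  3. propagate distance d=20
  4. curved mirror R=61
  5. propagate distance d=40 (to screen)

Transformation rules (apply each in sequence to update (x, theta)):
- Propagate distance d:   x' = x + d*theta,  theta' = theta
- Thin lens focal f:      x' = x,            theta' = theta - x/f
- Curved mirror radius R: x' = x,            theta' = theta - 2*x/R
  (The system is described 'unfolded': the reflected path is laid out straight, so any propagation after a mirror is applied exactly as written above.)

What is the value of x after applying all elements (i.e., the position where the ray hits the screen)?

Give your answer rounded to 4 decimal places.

Initial: x=-5.0000 theta=0.2000
After 1 (propagate distance d=30): x=1.0000 theta=0.2000
After 2 (thin lens f=18): x=1.0000 theta=13/90 (≈0.1444)
After 3 (propagate distance d=20): x=35/9 (≈3.8889) theta=13/90 (≈0.1444)
After 4 (curved mirror R=61): x=35/9 (≈3.8889) theta=31/1830 (≈0.0169)
After 5 (propagate distance d=40 (to screen)): x=2507/549 (≈4.5665) theta=31/1830 (≈0.0169)
Rounded to 4 decimal places: x = 4.5665

Answer: 4.5665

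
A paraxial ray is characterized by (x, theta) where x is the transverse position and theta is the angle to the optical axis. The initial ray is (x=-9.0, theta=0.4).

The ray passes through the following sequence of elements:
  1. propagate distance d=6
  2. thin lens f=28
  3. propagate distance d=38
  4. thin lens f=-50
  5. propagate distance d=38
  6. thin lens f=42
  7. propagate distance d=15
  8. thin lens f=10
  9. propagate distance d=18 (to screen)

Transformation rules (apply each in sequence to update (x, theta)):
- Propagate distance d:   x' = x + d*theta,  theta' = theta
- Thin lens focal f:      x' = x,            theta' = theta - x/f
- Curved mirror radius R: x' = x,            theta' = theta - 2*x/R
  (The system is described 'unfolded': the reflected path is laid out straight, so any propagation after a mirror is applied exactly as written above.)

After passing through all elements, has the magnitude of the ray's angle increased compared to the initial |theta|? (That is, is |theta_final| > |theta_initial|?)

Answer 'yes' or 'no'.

Answer: yes

Derivation:
Initial: x=-9.0000 theta=0.4000
After 1 (propagate distance d=6): x=-6.6000 theta=0.4000
After 2 (thin lens f=28): x=-6.6000 theta=89/140 (≈0.6357)
After 3 (propagate distance d=38): x=1229/70 (≈17.5571) theta=89/140 (≈0.6357)
After 4 (thin lens f=-50): x=1229/70 (≈17.5571) theta=1727/1750 (≈0.9869)
After 5 (propagate distance d=38): x=96351/1750 (≈55.0577) theta=1727/1750 (≈0.9869)
After 6 (thin lens f=42): x=96351/1750 (≈55.0577) theta=-7939/24500 (≈-0.3240)
After 7 (propagate distance d=15): x=1229829/24500 (≈50.1971) theta=-7939/24500 (≈-0.3240)
After 8 (thin lens f=10): x=1229829/24500 (≈50.1971) theta=-1309219/245000 (≈-5.3438)
After 9 (propagate distance d=18 (to screen)): x=-2816913/61250 (≈-45.9904) theta=-1309219/245000 (≈-5.3438)
|theta_initial|=0.4000 |theta_final|=1309219/245000 (≈5.3438) -> increased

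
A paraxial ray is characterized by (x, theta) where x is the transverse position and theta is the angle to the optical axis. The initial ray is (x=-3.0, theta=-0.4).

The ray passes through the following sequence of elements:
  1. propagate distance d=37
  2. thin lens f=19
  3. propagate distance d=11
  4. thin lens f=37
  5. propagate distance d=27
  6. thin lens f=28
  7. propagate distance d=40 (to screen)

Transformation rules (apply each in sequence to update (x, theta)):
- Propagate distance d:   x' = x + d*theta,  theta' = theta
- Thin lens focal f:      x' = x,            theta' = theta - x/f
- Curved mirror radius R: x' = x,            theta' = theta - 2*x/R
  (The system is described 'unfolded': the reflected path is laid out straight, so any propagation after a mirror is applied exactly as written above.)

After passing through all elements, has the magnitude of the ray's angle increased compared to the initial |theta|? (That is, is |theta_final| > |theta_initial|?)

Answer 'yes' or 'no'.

Answer: yes

Derivation:
Initial: x=-3.0000 theta=-0.4000
After 1 (propagate distance d=37): x=-17.8000 theta=-0.4000
After 2 (thin lens f=19): x=-17.8000 theta=51/95 (≈0.5368)
After 3 (propagate distance d=11): x=-226/19 (≈-11.8947) theta=51/95 (≈0.5368)
After 4 (thin lens f=37): x=-226/19 (≈-11.8947) theta=3017/3515 (≈0.8583)
After 5 (propagate distance d=27): x=39649/3515 (≈11.2799) theta=3017/3515 (≈0.8583)
After 6 (thin lens f=28): x=39649/3515 (≈11.2799) theta=44827/98420 (≈0.4555)
After 7 (propagate distance d=40 (to screen)): x=725813/24605 (≈29.4986) theta=44827/98420 (≈0.4555)
|theta_initial|=0.4000 |theta_final|=44827/98420 (≈0.4555) -> increased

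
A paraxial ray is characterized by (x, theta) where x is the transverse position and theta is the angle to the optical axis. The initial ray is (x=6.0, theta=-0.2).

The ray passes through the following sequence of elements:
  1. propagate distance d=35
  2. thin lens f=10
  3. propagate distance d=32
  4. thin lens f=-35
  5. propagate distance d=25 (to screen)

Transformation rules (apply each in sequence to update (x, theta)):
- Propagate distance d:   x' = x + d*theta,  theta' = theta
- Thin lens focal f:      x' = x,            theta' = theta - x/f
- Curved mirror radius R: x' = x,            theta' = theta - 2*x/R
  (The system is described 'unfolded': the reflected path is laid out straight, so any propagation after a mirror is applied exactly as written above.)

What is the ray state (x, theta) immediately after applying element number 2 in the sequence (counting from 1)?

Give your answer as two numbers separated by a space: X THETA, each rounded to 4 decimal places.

Answer: -1.0000 -0.1000

Derivation:
Initial: x=6.0000 theta=-0.2000
After 1 (propagate distance d=35): x=-1.0000 theta=-0.2000
After 2 (thin lens f=10): x=-1.0000 theta=-0.1000
Rounded to 4 decimal places: x = -1.0000, theta = -0.1000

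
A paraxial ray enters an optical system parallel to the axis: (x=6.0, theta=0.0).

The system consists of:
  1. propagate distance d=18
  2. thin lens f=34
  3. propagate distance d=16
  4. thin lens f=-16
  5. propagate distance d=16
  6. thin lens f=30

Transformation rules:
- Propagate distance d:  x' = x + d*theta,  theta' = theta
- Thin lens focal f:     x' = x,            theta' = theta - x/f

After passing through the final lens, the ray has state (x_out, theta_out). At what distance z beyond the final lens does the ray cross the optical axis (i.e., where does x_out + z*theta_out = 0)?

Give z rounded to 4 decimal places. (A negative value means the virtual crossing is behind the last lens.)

Answer: 36.9231

Derivation:
Initial: x=6.0000 theta=0.0000
After 1 (propagate distance d=18): x=6.0000 theta=0.0000
After 2 (thin lens f=34): x=6.0000 theta=-3/17 (≈-0.1765)
After 3 (propagate distance d=16): x=54/17 (≈3.1765) theta=-3/17 (≈-0.1765)
After 4 (thin lens f=-16): x=54/17 (≈3.1765) theta=3/136 (≈0.0221)
After 5 (propagate distance d=16): x=60/17 (≈3.5294) theta=3/136 (≈0.0221)
After 6 (thin lens f=30): x=60/17 (≈3.5294) theta=-13/136 (≈-0.0956)
z_focus = -x_out/theta_out = -(60/17)/(-13/136) = 480/13 ≈ 36.9231
Rounded to 4 decimal places: z = 36.9231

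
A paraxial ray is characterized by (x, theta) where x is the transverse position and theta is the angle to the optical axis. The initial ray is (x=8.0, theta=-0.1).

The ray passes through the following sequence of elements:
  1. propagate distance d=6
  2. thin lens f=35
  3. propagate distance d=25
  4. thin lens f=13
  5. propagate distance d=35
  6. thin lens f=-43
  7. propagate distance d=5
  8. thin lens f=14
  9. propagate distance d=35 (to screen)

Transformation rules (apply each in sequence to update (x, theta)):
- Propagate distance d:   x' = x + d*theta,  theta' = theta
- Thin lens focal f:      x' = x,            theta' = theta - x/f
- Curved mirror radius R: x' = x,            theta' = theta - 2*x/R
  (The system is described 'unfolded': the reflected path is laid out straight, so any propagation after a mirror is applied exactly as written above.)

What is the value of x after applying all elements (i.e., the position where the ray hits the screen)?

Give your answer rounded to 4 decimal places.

Answer: 1.0691

Derivation:
Initial: x=8.0000 theta=-0.1000
After 1 (propagate distance d=6): x=7.4000 theta=-0.1000
After 2 (thin lens f=35): x=7.4000 theta=-109/350 (≈-0.3114)
After 3 (propagate distance d=25): x=-27/70 (≈-0.3857) theta=-109/350 (≈-0.3114)
After 4 (thin lens f=13): x=-27/70 (≈-0.3857) theta=-641/2275 (≈-0.2818)
After 5 (propagate distance d=35): x=-1865/182 (≈-10.2473) theta=-641/2275 (≈-0.2818)
After 6 (thin lens f=-43): x=-1865/182 (≈-10.2473) theta=-7827/15050 (≈-0.5201)
After 7 (propagate distance d=5): x=-35909/2795 (≈-12.8476) theta=-7827/15050 (≈-0.5201)
After 8 (thin lens f=14): x=-35909/2795 (≈-12.8476) theta=38897/97825 (≈0.3976)
After 9 (propagate distance d=35 (to screen)): x=2988/2795 (≈1.0691) theta=38897/97825 (≈0.3976)
Rounded to 4 decimal places: x = 1.0691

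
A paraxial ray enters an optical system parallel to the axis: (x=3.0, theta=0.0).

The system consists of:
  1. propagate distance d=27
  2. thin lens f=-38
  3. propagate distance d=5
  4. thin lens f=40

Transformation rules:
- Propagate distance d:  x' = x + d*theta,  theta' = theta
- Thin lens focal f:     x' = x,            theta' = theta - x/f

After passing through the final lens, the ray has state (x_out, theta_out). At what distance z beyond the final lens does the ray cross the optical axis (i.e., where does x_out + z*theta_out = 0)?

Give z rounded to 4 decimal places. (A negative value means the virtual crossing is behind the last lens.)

Initial: x=3.0000 theta=0.0000
After 1 (propagate distance d=27): x=3.0000 theta=0.0000
After 2 (thin lens f=-38): x=3.0000 theta=3/38 (≈0.0789)
After 3 (propagate distance d=5): x=129/38 (≈3.3947) theta=3/38 (≈0.0789)
After 4 (thin lens f=40): x=129/38 (≈3.3947) theta=-9/1520 (≈-0.0059)
z_focus = -x_out/theta_out = -(129/38)/(-9/1520) = 1720/3 ≈ 573.3333
Rounded to 4 decimal places: z = 573.3333

Answer: 573.3333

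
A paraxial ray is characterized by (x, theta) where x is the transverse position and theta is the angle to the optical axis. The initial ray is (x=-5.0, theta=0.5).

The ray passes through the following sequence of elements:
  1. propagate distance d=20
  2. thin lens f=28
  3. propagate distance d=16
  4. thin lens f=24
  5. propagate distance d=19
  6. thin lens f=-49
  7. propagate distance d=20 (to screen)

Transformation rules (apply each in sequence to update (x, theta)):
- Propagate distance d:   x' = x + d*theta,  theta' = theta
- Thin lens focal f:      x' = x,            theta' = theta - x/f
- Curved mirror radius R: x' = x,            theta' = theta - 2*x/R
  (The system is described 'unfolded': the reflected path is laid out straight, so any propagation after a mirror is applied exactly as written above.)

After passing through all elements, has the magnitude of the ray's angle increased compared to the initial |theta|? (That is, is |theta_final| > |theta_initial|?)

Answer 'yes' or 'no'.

Initial: x=-5.0000 theta=0.5000
After 1 (propagate distance d=20): x=5.0000 theta=0.5000
After 2 (thin lens f=28): x=5.0000 theta=9/28 (≈0.3214)
After 3 (propagate distance d=16): x=71/7 (≈10.1429) theta=9/28 (≈0.3214)
After 4 (thin lens f=24): x=71/7 (≈10.1429) theta=-17/168 (≈-0.1012)
After 5 (propagate distance d=19): x=1381/168 (≈8.2202) theta=-17/168 (≈-0.1012)
After 6 (thin lens f=-49): x=1381/168 (≈8.2202) theta=137/2058 (≈0.0666)
After 7 (propagate distance d=20 (to screen)): x=78629/8232 (≈9.5516) theta=137/2058 (≈0.0666)
|theta_initial|=0.5000 |theta_final|=137/2058 (≈0.0666) -> not increased

Answer: no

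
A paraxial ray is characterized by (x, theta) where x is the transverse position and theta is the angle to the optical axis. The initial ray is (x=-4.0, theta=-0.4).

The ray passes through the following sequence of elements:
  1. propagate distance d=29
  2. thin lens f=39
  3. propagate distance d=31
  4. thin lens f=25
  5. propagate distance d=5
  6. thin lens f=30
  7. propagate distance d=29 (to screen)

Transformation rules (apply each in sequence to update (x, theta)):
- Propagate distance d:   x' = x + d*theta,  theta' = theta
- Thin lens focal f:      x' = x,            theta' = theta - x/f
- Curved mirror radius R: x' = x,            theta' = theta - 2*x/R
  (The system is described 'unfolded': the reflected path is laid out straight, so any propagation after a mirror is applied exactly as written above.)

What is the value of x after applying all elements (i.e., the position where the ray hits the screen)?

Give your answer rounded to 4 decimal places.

Initial: x=-4.0000 theta=-0.4000
After 1 (propagate distance d=29): x=-15.6000 theta=-0.4000
After 2 (thin lens f=39): x=-15.6000 theta=0.0000
After 3 (propagate distance d=31): x=-15.6000 theta=0.0000
After 4 (thin lens f=25): x=-15.6000 theta=0.6240
After 5 (propagate distance d=5): x=-12.4800 theta=0.6240
After 6 (thin lens f=30): x=-12.4800 theta=1.0400
After 7 (propagate distance d=29 (to screen)): x=17.6800 theta=1.0400
Rounded to 4 decimal places: x = 17.6800

Answer: 17.6800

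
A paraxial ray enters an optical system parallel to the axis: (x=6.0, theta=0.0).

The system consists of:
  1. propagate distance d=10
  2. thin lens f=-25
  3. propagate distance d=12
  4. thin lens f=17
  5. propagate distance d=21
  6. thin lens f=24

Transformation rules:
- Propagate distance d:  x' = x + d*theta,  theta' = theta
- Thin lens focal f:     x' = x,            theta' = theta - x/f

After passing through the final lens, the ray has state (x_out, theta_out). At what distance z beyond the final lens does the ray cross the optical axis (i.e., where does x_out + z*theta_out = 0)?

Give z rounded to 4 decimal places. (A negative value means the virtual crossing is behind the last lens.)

Answer: 7.2801

Derivation:
Initial: x=6.0000 theta=0.0000
After 1 (propagate distance d=10): x=6.0000 theta=0.0000
After 2 (thin lens f=-25): x=6.0000 theta=0.2400
After 3 (propagate distance d=12): x=8.8800 theta=0.2400
After 4 (thin lens f=17): x=8.8800 theta=-24/85 (≈-0.2824)
After 5 (propagate distance d=21): x=1254/425 (≈2.9506) theta=-24/85 (≈-0.2824)
After 6 (thin lens f=24): x=1254/425 (≈2.9506) theta=-689/1700 (≈-0.4053)
z_focus = -x_out/theta_out = -(1254/425)/(-689/1700) = 5016/689 ≈ 7.2801
Rounded to 4 decimal places: z = 7.2801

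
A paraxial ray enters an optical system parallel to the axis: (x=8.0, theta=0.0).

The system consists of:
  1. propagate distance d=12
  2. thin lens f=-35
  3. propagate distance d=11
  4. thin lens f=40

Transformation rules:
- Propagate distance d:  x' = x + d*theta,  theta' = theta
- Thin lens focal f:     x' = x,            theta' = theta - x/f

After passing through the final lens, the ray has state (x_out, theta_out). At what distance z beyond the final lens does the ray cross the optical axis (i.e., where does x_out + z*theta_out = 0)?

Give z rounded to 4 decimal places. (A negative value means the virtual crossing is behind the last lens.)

Initial: x=8.0000 theta=0.0000
After 1 (propagate distance d=12): x=8.0000 theta=0.0000
After 2 (thin lens f=-35): x=8.0000 theta=8/35 (≈0.2286)
After 3 (propagate distance d=11): x=368/35 (≈10.5143) theta=8/35 (≈0.2286)
After 4 (thin lens f=40): x=368/35 (≈10.5143) theta=-6/175 (≈-0.0343)
z_focus = -x_out/theta_out = -(368/35)/(-6/175) = 920/3 ≈ 306.6667
Rounded to 4 decimal places: z = 306.6667

Answer: 306.6667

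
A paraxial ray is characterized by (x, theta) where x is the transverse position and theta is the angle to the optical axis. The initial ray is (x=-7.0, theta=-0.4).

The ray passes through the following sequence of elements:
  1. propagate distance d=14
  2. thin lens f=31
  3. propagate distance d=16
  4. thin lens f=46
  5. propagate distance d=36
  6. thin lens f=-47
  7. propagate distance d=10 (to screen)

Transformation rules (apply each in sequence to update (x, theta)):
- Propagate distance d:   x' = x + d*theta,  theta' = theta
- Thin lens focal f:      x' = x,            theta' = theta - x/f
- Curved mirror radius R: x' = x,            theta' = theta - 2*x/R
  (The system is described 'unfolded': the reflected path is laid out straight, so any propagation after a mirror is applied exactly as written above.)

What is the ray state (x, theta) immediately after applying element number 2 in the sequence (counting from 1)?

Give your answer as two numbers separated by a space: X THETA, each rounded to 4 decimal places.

Initial: x=-7.0000 theta=-0.4000
After 1 (propagate distance d=14): x=-12.6000 theta=-0.4000
After 2 (thin lens f=31): x=-12.6000 theta=1/155 (≈0.0065)
Rounded to 4 decimal places: x = -12.6000, theta = 0.0065

Answer: -12.6000 0.0065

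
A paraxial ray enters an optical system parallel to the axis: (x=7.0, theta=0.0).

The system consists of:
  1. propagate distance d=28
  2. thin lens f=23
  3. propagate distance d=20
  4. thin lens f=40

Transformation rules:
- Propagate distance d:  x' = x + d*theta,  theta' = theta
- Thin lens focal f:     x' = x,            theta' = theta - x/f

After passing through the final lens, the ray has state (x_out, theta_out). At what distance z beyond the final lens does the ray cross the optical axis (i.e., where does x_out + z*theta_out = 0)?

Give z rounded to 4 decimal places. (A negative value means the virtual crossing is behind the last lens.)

Answer: 2.7907

Derivation:
Initial: x=7.0000 theta=0.0000
After 1 (propagate distance d=28): x=7.0000 theta=0.0000
After 2 (thin lens f=23): x=7.0000 theta=-7/23 (≈-0.3043)
After 3 (propagate distance d=20): x=21/23 (≈0.9130) theta=-7/23 (≈-0.3043)
After 4 (thin lens f=40): x=21/23 (≈0.9130) theta=-301/920 (≈-0.3272)
z_focus = -x_out/theta_out = -(21/23)/(-301/920) = 120/43 ≈ 2.7907
Rounded to 4 decimal places: z = 2.7907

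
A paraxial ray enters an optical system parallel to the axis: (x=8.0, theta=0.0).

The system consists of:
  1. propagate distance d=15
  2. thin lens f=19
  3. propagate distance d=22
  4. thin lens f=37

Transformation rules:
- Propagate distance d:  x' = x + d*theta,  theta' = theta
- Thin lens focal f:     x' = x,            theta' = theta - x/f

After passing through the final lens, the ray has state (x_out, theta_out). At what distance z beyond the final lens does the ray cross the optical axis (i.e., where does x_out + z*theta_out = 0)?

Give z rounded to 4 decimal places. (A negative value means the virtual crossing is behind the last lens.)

Initial: x=8.0000 theta=0.0000
After 1 (propagate distance d=15): x=8.0000 theta=0.0000
After 2 (thin lens f=19): x=8.0000 theta=-8/19 (≈-0.4211)
After 3 (propagate distance d=22): x=-24/19 (≈-1.2632) theta=-8/19 (≈-0.4211)
After 4 (thin lens f=37): x=-24/19 (≈-1.2632) theta=-272/703 (≈-0.3869)
z_focus = -x_out/theta_out = -(-24/19)/(-272/703) = -111/34 ≈ -3.2647
Rounded to 4 decimal places: z = -3.2647

Answer: -3.2647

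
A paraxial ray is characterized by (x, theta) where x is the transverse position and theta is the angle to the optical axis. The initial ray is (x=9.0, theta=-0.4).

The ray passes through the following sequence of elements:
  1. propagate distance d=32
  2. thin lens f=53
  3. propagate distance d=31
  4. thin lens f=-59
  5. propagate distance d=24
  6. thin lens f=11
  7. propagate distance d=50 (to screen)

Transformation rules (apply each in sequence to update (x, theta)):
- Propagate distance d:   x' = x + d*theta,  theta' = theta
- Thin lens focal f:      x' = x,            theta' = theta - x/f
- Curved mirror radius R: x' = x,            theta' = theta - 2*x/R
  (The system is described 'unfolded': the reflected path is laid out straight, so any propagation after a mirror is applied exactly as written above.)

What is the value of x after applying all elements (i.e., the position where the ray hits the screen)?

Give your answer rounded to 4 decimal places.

Initial: x=9.0000 theta=-0.4000
After 1 (propagate distance d=32): x=-3.8000 theta=-0.4000
After 2 (thin lens f=53): x=-3.8000 theta=-87/265 (≈-0.3283)
After 3 (propagate distance d=31): x=-3704/265 (≈-13.9774) theta=-87/265 (≈-0.3283)
After 4 (thin lens f=-59): x=-3704/265 (≈-13.9774) theta=-8837/15635 (≈-0.5652)
After 5 (propagate distance d=24): x=-430624/15635 (≈-27.5423) theta=-8837/15635 (≈-0.5652)
After 6 (thin lens f=11): x=-430624/15635 (≈-27.5423) theta=333417/171985 (≈1.9386)
After 7 (propagate distance d=50 (to screen)): x=11933986/171985 (≈69.3897) theta=333417/171985 (≈1.9386)
Rounded to 4 decimal places: x = 69.3897

Answer: 69.3897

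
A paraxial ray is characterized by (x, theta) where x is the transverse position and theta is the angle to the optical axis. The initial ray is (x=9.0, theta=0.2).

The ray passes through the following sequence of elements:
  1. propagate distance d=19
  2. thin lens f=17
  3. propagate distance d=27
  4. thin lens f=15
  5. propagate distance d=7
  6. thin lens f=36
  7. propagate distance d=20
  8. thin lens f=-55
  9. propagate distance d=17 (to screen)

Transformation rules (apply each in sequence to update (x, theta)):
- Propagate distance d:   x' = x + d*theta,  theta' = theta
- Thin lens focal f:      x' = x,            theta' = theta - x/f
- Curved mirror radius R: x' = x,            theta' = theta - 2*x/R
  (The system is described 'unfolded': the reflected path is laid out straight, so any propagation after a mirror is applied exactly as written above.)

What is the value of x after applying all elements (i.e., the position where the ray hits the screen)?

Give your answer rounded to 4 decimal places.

Answer: -18.2955

Derivation:
Initial: x=9.0000 theta=0.2000
After 1 (propagate distance d=19): x=12.8000 theta=0.2000
After 2 (thin lens f=17): x=12.8000 theta=-47/85 (≈-0.5529)
After 3 (propagate distance d=27): x=-181/85 (≈-2.1294) theta=-47/85 (≈-0.5529)
After 4 (thin lens f=15): x=-181/85 (≈-2.1294) theta=-524/1275 (≈-0.4110)
After 5 (propagate distance d=7): x=-6383/1275 (≈-5.0063) theta=-524/1275 (≈-0.4110)
After 6 (thin lens f=36): x=-6383/1275 (≈-5.0063) theta=-12481/45900 (≈-0.2719)
After 7 (propagate distance d=20): x=-119852/11475 (≈-10.4446) theta=-12481/45900 (≈-0.2719)
After 8 (thin lens f=-55): x=-119852/11475 (≈-10.4446) theta=-388621/841500 (≈-0.4618)
After 9 (propagate distance d=17 (to screen)): x=-46187111/2524500 (≈-18.2955) theta=-388621/841500 (≈-0.4618)
Rounded to 4 decimal places: x = -18.2955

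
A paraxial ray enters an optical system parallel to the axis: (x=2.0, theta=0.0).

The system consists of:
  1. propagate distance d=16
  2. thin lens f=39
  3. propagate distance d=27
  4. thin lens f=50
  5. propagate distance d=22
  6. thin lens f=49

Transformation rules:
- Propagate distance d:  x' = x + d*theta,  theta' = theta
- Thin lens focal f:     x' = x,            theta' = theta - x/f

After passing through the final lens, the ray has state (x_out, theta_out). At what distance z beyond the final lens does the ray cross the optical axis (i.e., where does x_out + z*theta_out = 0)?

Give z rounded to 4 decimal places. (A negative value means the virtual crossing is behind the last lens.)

Answer: -16.4626

Derivation:
Initial: x=2.0000 theta=0.0000
After 1 (propagate distance d=16): x=2.0000 theta=0.0000
After 2 (thin lens f=39): x=2.0000 theta=-2/39 (≈-0.0513)
After 3 (propagate distance d=27): x=8/13 (≈0.6154) theta=-2/39 (≈-0.0513)
After 4 (thin lens f=50): x=8/13 (≈0.6154) theta=-62/975 (≈-0.0636)
After 5 (propagate distance d=22): x=-764/975 (≈-0.7836) theta=-62/975 (≈-0.0636)
After 6 (thin lens f=49): x=-764/975 (≈-0.7836) theta=-758/15925 (≈-0.0476)
z_focus = -x_out/theta_out = -(-764/975)/(-758/15925) = -18718/1137 ≈ -16.4626
Rounded to 4 decimal places: z = -16.4626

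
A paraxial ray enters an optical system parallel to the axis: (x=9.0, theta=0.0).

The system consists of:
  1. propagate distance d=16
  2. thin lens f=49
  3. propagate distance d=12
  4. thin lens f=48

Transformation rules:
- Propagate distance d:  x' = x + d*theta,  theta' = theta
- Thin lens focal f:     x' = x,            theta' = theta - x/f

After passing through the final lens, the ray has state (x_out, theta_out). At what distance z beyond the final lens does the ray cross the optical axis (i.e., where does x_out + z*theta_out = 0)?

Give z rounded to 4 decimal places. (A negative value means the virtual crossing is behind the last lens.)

Initial: x=9.0000 theta=0.0000
After 1 (propagate distance d=16): x=9.0000 theta=0.0000
After 2 (thin lens f=49): x=9.0000 theta=-9/49 (≈-0.1837)
After 3 (propagate distance d=12): x=333/49 (≈6.7959) theta=-9/49 (≈-0.1837)
After 4 (thin lens f=48): x=333/49 (≈6.7959) theta=-255/784 (≈-0.3253)
z_focus = -x_out/theta_out = -(333/49)/(-255/784) = 1776/85 ≈ 20.8941
Rounded to 4 decimal places: z = 20.8941

Answer: 20.8941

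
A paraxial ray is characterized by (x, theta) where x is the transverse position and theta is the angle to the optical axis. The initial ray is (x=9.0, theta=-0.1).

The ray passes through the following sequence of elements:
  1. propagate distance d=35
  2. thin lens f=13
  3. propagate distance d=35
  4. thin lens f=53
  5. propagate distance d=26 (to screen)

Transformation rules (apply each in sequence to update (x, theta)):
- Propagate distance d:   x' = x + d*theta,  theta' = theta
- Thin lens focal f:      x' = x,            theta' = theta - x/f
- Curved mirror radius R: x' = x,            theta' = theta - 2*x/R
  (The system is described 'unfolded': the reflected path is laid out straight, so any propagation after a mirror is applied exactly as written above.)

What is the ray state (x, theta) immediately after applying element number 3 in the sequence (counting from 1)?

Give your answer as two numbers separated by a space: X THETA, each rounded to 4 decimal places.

Initial: x=9.0000 theta=-0.1000
After 1 (propagate distance d=35): x=5.5000 theta=-0.1000
After 2 (thin lens f=13): x=5.5000 theta=-34/65 (≈-0.5231)
After 3 (propagate distance d=35): x=-333/26 (≈-12.8077) theta=-34/65 (≈-0.5231)
Rounded to 4 decimal places: x = -12.8077, theta = -0.5231

Answer: -12.8077 -0.5231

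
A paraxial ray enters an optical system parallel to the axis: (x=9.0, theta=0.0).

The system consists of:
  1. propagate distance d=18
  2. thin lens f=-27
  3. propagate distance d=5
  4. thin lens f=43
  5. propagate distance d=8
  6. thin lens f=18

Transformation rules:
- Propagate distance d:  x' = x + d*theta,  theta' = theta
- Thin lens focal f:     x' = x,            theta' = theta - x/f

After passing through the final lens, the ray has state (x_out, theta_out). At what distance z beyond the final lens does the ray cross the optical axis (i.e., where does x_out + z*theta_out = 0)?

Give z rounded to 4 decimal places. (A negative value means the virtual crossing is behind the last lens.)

Initial: x=9.0000 theta=0.0000
After 1 (propagate distance d=18): x=9.0000 theta=0.0000
After 2 (thin lens f=-27): x=9.0000 theta=1/3 (≈0.3333)
After 3 (propagate distance d=5): x=32/3 (≈10.6667) theta=1/3 (≈0.3333)
After 4 (thin lens f=43): x=32/3 (≈10.6667) theta=11/129 (≈0.0853)
After 5 (propagate distance d=8): x=488/43 (≈11.3488) theta=11/129 (≈0.0853)
After 6 (thin lens f=18): x=488/43 (≈11.3488) theta=-211/387 (≈-0.5452)
z_focus = -x_out/theta_out = -(488/43)/(-211/387) = 4392/211 ≈ 20.8152
Rounded to 4 decimal places: z = 20.8152

Answer: 20.8152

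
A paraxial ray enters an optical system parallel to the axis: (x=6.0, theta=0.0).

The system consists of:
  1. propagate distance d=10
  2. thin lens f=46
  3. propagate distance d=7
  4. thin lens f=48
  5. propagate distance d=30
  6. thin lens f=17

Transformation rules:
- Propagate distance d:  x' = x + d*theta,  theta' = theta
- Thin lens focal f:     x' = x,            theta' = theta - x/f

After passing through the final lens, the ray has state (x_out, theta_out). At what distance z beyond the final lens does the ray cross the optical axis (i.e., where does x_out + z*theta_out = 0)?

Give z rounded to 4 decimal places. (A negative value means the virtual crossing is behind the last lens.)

Initial: x=6.0000 theta=0.0000
After 1 (propagate distance d=10): x=6.0000 theta=0.0000
After 2 (thin lens f=46): x=6.0000 theta=-3/23 (≈-0.1304)
After 3 (propagate distance d=7): x=117/23 (≈5.0870) theta=-3/23 (≈-0.1304)
After 4 (thin lens f=48): x=117/23 (≈5.0870) theta=-87/368 (≈-0.2364)
After 5 (propagate distance d=30): x=-369/184 (≈-2.0054) theta=-87/368 (≈-0.2364)
After 6 (thin lens f=17): x=-369/184 (≈-2.0054) theta=-741/6256 (≈-0.1184)
z_focus = -x_out/theta_out = -(-369/184)/(-741/6256) = -4182/247 ≈ -16.9312
Rounded to 4 decimal places: z = -16.9312

Answer: -16.9312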